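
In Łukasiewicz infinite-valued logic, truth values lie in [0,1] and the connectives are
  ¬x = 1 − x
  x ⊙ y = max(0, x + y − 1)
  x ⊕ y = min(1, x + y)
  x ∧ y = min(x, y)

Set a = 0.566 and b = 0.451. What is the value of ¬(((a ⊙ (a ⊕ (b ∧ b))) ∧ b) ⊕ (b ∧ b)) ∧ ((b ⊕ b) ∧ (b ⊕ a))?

b ∧ b = min(0.451, 0.451) = 0.451
a ⊕ (b ∧ b) = min(1, 0.566 + 0.451) = min(1, 1.017) = 1.000
a ⊙ (a ⊕ (b ∧ b)) = max(0, 0.566 + 1.000 − 1) = max(0, 0.566) = 0.566
(a ⊙ (a ⊕ (b ∧ b))) ∧ b = min(0.566, 0.451) = 0.451
((a ⊙ (a ⊕ (b ∧ b))) ∧ b) ⊕ (b ∧ b) = min(1, 0.451 + 0.451) = min(1, 0.902) = 0.902
¬(((a ⊙ (a ⊕ (b ∧ b))) ∧ b) ⊕ (b ∧ b)) = 1 − 0.902 = 0.098
b ⊕ b = min(1, 0.451 + 0.451) = min(1, 0.902) = 0.902
b ⊕ a = min(1, 0.451 + 0.566) = min(1, 1.017) = 1.000
(b ⊕ b) ∧ (b ⊕ a) = min(0.902, 1.000) = 0.902
¬(((a ⊙ (a ⊕ (b ∧ b))) ∧ b) ⊕ (b ∧ b)) ∧ ((b ⊕ b) ∧ (b ⊕ a)) = min(0.098, 0.902) = 0.098

0.098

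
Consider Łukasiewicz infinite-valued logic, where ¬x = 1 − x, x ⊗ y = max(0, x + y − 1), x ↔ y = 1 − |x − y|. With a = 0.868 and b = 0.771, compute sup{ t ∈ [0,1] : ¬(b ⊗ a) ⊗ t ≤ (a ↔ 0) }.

b ⊗ a = max(0, 0.771 + 0.868 − 1) = max(0, 0.639) = 0.639
¬(b ⊗ a) = 1 − 0.639 = 0.361
So the left factor is ¬(b ⊗ a) = 0.361.
a ↔ 0 = 1 − |0.868 − 0.000| = 1 − 0.868 = 0.132
So the right-hand bound is a ↔ 0 = 0.132.
The residuum of the Łukasiewicz t-norm gives the supremum: min(1, 1 − 0.361 + 0.132).
1 − 0.361 + 0.132 = 0.771, so t = min(1, 0.771) = 0.771.
Check: 0.361 ⊗ 0.771 = max(0, 0.132) = 0.132 ≤ 0.132.

0.771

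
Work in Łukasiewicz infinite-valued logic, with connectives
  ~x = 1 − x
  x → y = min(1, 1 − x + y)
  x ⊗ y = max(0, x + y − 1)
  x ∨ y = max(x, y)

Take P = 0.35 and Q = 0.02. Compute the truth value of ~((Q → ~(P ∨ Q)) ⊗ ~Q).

0.02

P ∨ Q = max(0.35, 0.02) = 0.35
~(P ∨ Q) = 1 − 0.35 = 0.65
Q → ~(P ∨ Q) = min(1, 1 − 0.02 + 0.65) = min(1, 1.63) = 1.00
~Q = 1 − 0.02 = 0.98
(Q → ~(P ∨ Q)) ⊗ ~Q = max(0, 1.00 + 0.98 − 1) = max(0, 0.98) = 0.98
~((Q → ~(P ∨ Q)) ⊗ ~Q) = 1 − 0.98 = 0.02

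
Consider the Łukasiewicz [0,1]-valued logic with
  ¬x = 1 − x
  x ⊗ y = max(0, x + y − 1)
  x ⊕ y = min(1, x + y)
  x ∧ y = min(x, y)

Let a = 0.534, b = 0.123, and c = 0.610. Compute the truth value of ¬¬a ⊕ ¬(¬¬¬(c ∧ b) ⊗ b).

¬a = 1 − 0.534 = 0.466
¬¬a = 1 − 0.466 = 0.534
c ∧ b = min(0.610, 0.123) = 0.123
¬(c ∧ b) = 1 − 0.123 = 0.877
¬¬(c ∧ b) = 1 − 0.877 = 0.123
¬¬¬(c ∧ b) = 1 − 0.123 = 0.877
¬¬¬(c ∧ b) ⊗ b = max(0, 0.877 + 0.123 − 1) = max(0, 0.000) = 0.000
¬(¬¬¬(c ∧ b) ⊗ b) = 1 − 0.000 = 1.000
¬¬a ⊕ ¬(¬¬¬(c ∧ b) ⊗ b) = min(1, 0.534 + 1.000) = min(1, 1.534) = 1.000

1.000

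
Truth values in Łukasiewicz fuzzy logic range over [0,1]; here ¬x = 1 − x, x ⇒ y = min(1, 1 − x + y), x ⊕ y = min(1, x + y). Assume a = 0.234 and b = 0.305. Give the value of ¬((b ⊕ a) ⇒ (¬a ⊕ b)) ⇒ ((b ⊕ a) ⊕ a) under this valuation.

1.000

b ⊕ a = min(1, 0.305 + 0.234) = min(1, 0.539) = 0.539
¬a = 1 − 0.234 = 0.766
¬a ⊕ b = min(1, 0.766 + 0.305) = min(1, 1.071) = 1.000
(b ⊕ a) ⇒ (¬a ⊕ b) = min(1, 1 − 0.539 + 1.000) = min(1, 1.461) = 1.000
¬((b ⊕ a) ⇒ (¬a ⊕ b)) = 1 − 1.000 = 0.000
(b ⊕ a) ⊕ a = min(1, 0.539 + 0.234) = min(1, 0.773) = 0.773
¬((b ⊕ a) ⇒ (¬a ⊕ b)) ⇒ ((b ⊕ a) ⊕ a) = min(1, 1 − 0.000 + 0.773) = min(1, 1.773) = 1.000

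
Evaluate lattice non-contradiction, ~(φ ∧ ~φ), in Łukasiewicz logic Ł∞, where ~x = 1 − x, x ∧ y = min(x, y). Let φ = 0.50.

0.50

~φ = 1 − 0.50 = 0.50
φ ∧ ~φ = min(0.50, 0.50) = 0.50
~(φ ∧ ~φ) = 1 − 0.50 = 0.50
(The value 0.50 < 1 shows this instance is not satisfied; not a Ł∞-tautology — its value is 1 − min(a, 1−a).)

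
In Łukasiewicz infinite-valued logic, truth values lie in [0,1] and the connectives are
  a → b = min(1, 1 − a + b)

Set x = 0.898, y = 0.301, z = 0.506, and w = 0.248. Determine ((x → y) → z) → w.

x → y = min(1, 1 − 0.898 + 0.301) = min(1, 0.403) = 0.403
(x → y) → z = min(1, 1 − 0.403 + 0.506) = min(1, 1.103) = 1.000
((x → y) → z) → w = min(1, 1 − 1.000 + 0.248) = min(1, 0.248) = 0.248

0.248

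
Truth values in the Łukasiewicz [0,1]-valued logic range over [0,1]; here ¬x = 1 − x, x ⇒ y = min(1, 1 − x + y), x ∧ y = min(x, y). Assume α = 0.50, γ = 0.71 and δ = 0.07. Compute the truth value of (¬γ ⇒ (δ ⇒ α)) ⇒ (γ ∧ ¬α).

0.50

¬γ = 1 − 0.71 = 0.29
δ ⇒ α = min(1, 1 − 0.07 + 0.50) = min(1, 1.43) = 1.00
¬γ ⇒ (δ ⇒ α) = min(1, 1 − 0.29 + 1.00) = min(1, 1.71) = 1.00
¬α = 1 − 0.50 = 0.50
γ ∧ ¬α = min(0.71, 0.50) = 0.50
(¬γ ⇒ (δ ⇒ α)) ⇒ (γ ∧ ¬α) = min(1, 1 − 1.00 + 0.50) = min(1, 0.50) = 0.50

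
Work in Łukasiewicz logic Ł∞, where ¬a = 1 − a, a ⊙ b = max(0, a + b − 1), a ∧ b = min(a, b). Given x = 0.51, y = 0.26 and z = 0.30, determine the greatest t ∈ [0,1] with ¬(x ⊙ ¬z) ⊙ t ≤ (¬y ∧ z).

0.51

¬z = 1 − 0.30 = 0.70
x ⊙ ¬z = max(0, 0.51 + 0.70 − 1) = max(0, 0.21) = 0.21
¬(x ⊙ ¬z) = 1 − 0.21 = 0.79
So the left factor is ¬(x ⊙ ¬z) = 0.79.
¬y = 1 − 0.26 = 0.74
¬y ∧ z = min(0.74, 0.30) = 0.30
So the right-hand bound is ¬y ∧ z = 0.30.
The residuum of the Łukasiewicz t-norm gives the supremum: min(1, 1 − 0.79 + 0.30).
1 − 0.79 + 0.30 = 0.51, so t = min(1, 0.51) = 0.51.
Check: 0.79 ⊙ 0.51 = max(0, 0.30) = 0.30 ≤ 0.30.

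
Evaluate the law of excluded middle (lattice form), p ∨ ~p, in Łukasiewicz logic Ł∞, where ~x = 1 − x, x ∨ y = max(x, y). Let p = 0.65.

0.65

~p = 1 − 0.65 = 0.35
p ∨ ~p = max(0.65, 0.35) = 0.65
(The value 0.65 < 1 shows this instance is not satisfied; not a Ł∞-tautology — its value is max(a, 1−a).)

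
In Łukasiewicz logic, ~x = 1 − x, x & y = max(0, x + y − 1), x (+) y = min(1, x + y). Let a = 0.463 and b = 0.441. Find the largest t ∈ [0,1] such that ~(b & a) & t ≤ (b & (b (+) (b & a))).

b & a = max(0, 0.441 + 0.463 − 1) = max(0, -0.096) = 0.000
~(b & a) = 1 − 0.000 = 1.000
So the left factor is ~(b & a) = 1.000.
b (+) (b & a) = min(1, 0.441 + 0.000) = min(1, 0.441) = 0.441
b & (b (+) (b & a)) = max(0, 0.441 + 0.441 − 1) = max(0, -0.118) = 0.000
So the right-hand bound is b & (b (+) (b & a)) = 0.000.
The residuum of the Łukasiewicz t-norm gives the supremum: min(1, 1 − 1.000 + 0.000).
1 − 1.000 + 0.000 = 0.000, so t = min(1, 0.000) = 0.000.
Check: 1.000 & 0.000 = max(0, 0.000) = 0.000 ≤ 0.000.

0.000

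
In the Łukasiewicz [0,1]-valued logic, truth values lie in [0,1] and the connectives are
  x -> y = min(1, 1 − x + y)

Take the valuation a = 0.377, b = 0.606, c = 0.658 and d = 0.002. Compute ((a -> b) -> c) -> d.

0.344

a -> b = min(1, 1 − 0.377 + 0.606) = min(1, 1.229) = 1.000
(a -> b) -> c = min(1, 1 − 1.000 + 0.658) = min(1, 0.658) = 0.658
((a -> b) -> c) -> d = min(1, 1 − 0.658 + 0.002) = min(1, 0.344) = 0.344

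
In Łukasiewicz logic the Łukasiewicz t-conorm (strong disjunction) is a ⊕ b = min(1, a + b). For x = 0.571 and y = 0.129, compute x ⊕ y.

0.700

x ⊕ y = min(1, 0.571 + 0.129) = min(1, 0.700) = 0.700
For comparison, the Gödel t-conorm max(a, b) would give 0.571.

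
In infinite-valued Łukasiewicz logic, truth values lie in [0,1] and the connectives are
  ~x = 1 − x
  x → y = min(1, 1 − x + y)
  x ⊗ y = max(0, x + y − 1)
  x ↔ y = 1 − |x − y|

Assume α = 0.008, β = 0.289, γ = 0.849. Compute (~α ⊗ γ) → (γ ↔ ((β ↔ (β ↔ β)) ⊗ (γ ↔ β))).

0.310

~α = 1 − 0.008 = 0.992
~α ⊗ γ = max(0, 0.992 + 0.849 − 1) = max(0, 0.841) = 0.841
β ↔ β = 1 − |0.289 − 0.289| = 1 − 0.000 = 1.000
β ↔ (β ↔ β) = 1 − |0.289 − 1.000| = 1 − 0.711 = 0.289
γ ↔ β = 1 − |0.849 − 0.289| = 1 − 0.560 = 0.440
(β ↔ (β ↔ β)) ⊗ (γ ↔ β) = max(0, 0.289 + 0.440 − 1) = max(0, -0.271) = 0.000
γ ↔ ((β ↔ (β ↔ β)) ⊗ (γ ↔ β)) = 1 − |0.849 − 0.000| = 1 − 0.849 = 0.151
(~α ⊗ γ) → (γ ↔ ((β ↔ (β ↔ β)) ⊗ (γ ↔ β))) = min(1, 1 − 0.841 + 0.151) = min(1, 0.310) = 0.310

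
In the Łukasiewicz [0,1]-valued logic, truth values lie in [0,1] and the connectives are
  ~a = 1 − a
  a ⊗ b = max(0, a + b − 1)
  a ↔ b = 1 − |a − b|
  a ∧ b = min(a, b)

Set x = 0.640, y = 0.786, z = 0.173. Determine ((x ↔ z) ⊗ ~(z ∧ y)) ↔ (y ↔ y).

x ↔ z = 1 − |0.640 − 0.173| = 1 − 0.467 = 0.533
z ∧ y = min(0.173, 0.786) = 0.173
~(z ∧ y) = 1 − 0.173 = 0.827
(x ↔ z) ⊗ ~(z ∧ y) = max(0, 0.533 + 0.827 − 1) = max(0, 0.360) = 0.360
y ↔ y = 1 − |0.786 − 0.786| = 1 − 0.000 = 1.000
((x ↔ z) ⊗ ~(z ∧ y)) ↔ (y ↔ y) = 1 − |0.360 − 1.000| = 1 − 0.640 = 0.360

0.360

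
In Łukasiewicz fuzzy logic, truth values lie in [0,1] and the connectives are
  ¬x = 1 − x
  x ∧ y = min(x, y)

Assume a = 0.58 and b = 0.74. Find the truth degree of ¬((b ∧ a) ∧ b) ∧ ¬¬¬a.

b ∧ a = min(0.74, 0.58) = 0.58
(b ∧ a) ∧ b = min(0.58, 0.74) = 0.58
¬((b ∧ a) ∧ b) = 1 − 0.58 = 0.42
¬a = 1 − 0.58 = 0.42
¬¬a = 1 − 0.42 = 0.58
¬¬¬a = 1 − 0.58 = 0.42
¬((b ∧ a) ∧ b) ∧ ¬¬¬a = min(0.42, 0.42) = 0.42

0.42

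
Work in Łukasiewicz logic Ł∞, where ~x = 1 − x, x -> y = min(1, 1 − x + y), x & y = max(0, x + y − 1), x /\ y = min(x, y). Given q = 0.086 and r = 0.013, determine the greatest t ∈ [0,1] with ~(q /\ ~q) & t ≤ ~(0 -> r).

0.086

~q = 1 − 0.086 = 0.914
q /\ ~q = min(0.086, 0.914) = 0.086
~(q /\ ~q) = 1 − 0.086 = 0.914
So the left factor is ~(q /\ ~q) = 0.914.
0 -> r = min(1, 1 − 0.000 + 0.013) = min(1, 1.013) = 1.000
~(0 -> r) = 1 − 1.000 = 0.000
So the right-hand bound is ~(0 -> r) = 0.000.
The residuum of the Łukasiewicz t-norm gives the supremum: min(1, 1 − 0.914 + 0.000).
1 − 0.914 + 0.000 = 0.086, so t = min(1, 0.086) = 0.086.
Check: 0.914 & 0.086 = max(0, 0.000) = 0.000 ≤ 0.000.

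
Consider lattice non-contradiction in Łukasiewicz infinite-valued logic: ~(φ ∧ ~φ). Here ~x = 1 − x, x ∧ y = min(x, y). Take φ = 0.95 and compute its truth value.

0.95

~φ = 1 − 0.95 = 0.05
φ ∧ ~φ = min(0.95, 0.05) = 0.05
~(φ ∧ ~φ) = 1 − 0.05 = 0.95
(The value 0.95 < 1 shows this instance is not satisfied; not a Ł∞-tautology — its value is 1 − min(a, 1−a).)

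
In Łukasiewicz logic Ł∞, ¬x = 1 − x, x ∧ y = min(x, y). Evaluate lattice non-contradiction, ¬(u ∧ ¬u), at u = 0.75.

0.75

¬u = 1 − 0.75 = 0.25
u ∧ ¬u = min(0.75, 0.25) = 0.25
¬(u ∧ ¬u) = 1 − 0.25 = 0.75
(The value 0.75 < 1 shows this instance is not satisfied; not a Ł∞-tautology — its value is 1 − min(a, 1−a).)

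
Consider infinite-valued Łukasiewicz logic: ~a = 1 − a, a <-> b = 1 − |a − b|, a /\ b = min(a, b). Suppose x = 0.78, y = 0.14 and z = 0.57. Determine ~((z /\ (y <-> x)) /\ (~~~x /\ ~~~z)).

0.78

y <-> x = 1 − |0.14 − 0.78| = 1 − 0.64 = 0.36
z /\ (y <-> x) = min(0.57, 0.36) = 0.36
~x = 1 − 0.78 = 0.22
~~x = 1 − 0.22 = 0.78
~~~x = 1 − 0.78 = 0.22
~z = 1 − 0.57 = 0.43
~~z = 1 − 0.43 = 0.57
~~~z = 1 − 0.57 = 0.43
~~~x /\ ~~~z = min(0.22, 0.43) = 0.22
(z /\ (y <-> x)) /\ (~~~x /\ ~~~z) = min(0.36, 0.22) = 0.22
~((z /\ (y <-> x)) /\ (~~~x /\ ~~~z)) = 1 − 0.22 = 0.78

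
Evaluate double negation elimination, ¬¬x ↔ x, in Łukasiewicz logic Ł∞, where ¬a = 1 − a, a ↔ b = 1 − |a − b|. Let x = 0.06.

1.00

¬x = 1 − 0.06 = 0.94
¬¬x = 1 − 0.94 = 0.06
¬¬x ↔ x = 1 − |0.06 − 0.06| = 1 − 0.00 = 1.00
(As expected: always 1 in Ł∞ since negation is involutive.)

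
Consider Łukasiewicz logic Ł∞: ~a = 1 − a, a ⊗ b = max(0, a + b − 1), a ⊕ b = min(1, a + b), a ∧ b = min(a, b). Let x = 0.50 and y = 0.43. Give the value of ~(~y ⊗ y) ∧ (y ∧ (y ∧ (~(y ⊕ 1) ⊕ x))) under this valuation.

~y = 1 − 0.43 = 0.57
~y ⊗ y = max(0, 0.57 + 0.43 − 1) = max(0, 0.00) = 0.00
~(~y ⊗ y) = 1 − 0.00 = 1.00
y ⊕ 1 = min(1, 0.43 + 1.00) = min(1, 1.43) = 1.00
~(y ⊕ 1) = 1 − 1.00 = 0.00
~(y ⊕ 1) ⊕ x = min(1, 0.00 + 0.50) = min(1, 0.50) = 0.50
y ∧ (~(y ⊕ 1) ⊕ x) = min(0.43, 0.50) = 0.43
y ∧ (y ∧ (~(y ⊕ 1) ⊕ x)) = min(0.43, 0.43) = 0.43
~(~y ⊗ y) ∧ (y ∧ (y ∧ (~(y ⊕ 1) ⊕ x))) = min(1.00, 0.43) = 0.43

0.43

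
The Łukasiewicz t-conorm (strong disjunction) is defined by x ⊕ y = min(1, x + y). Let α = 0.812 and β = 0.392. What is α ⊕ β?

1.000

α ⊕ β = min(1, 0.812 + 0.392) = min(1, 1.204) = 1.000
For comparison, the Gödel t-conorm max(x, y) would give 0.812.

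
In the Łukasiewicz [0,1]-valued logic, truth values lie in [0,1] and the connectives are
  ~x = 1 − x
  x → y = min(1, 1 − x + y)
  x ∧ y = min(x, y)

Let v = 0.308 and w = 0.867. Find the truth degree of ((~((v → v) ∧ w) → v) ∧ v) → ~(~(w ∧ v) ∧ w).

v → v = min(1, 1 − 0.308 + 0.308) = min(1, 1.000) = 1.000
(v → v) ∧ w = min(1.000, 0.867) = 0.867
~((v → v) ∧ w) = 1 − 0.867 = 0.133
~((v → v) ∧ w) → v = min(1, 1 − 0.133 + 0.308) = min(1, 1.175) = 1.000
(~((v → v) ∧ w) → v) ∧ v = min(1.000, 0.308) = 0.308
w ∧ v = min(0.867, 0.308) = 0.308
~(w ∧ v) = 1 − 0.308 = 0.692
~(w ∧ v) ∧ w = min(0.692, 0.867) = 0.692
~(~(w ∧ v) ∧ w) = 1 − 0.692 = 0.308
((~((v → v) ∧ w) → v) ∧ v) → ~(~(w ∧ v) ∧ w) = min(1, 1 − 0.308 + 0.308) = min(1, 1.000) = 1.000

1.000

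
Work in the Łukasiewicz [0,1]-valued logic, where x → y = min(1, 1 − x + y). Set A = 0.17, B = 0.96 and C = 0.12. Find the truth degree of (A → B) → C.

A → B = min(1, 1 − 0.17 + 0.96) = min(1, 1.79) = 1.00
(A → B) → C = min(1, 1 − 1.00 + 0.12) = min(1, 0.12) = 0.12

0.12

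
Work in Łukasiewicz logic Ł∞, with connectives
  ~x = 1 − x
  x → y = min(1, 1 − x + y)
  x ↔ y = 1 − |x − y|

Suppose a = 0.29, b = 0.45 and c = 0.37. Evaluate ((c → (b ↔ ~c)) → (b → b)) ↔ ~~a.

0.29

~c = 1 − 0.37 = 0.63
b ↔ ~c = 1 − |0.45 − 0.63| = 1 − 0.18 = 0.82
c → (b ↔ ~c) = min(1, 1 − 0.37 + 0.82) = min(1, 1.45) = 1.00
b → b = min(1, 1 − 0.45 + 0.45) = min(1, 1.00) = 1.00
(c → (b ↔ ~c)) → (b → b) = min(1, 1 − 1.00 + 1.00) = min(1, 1.00) = 1.00
~a = 1 − 0.29 = 0.71
~~a = 1 − 0.71 = 0.29
((c → (b ↔ ~c)) → (b → b)) ↔ ~~a = 1 − |1.00 − 0.29| = 1 − 0.71 = 0.29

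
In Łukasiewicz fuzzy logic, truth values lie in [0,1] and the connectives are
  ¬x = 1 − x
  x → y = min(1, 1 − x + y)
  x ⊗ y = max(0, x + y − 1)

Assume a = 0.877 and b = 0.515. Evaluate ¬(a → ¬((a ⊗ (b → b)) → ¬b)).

0.485

b → b = min(1, 1 − 0.515 + 0.515) = min(1, 1.000) = 1.000
a ⊗ (b → b) = max(0, 0.877 + 1.000 − 1) = max(0, 0.877) = 0.877
¬b = 1 − 0.515 = 0.485
(a ⊗ (b → b)) → ¬b = min(1, 1 − 0.877 + 0.485) = min(1, 0.608) = 0.608
¬((a ⊗ (b → b)) → ¬b) = 1 − 0.608 = 0.392
a → ¬((a ⊗ (b → b)) → ¬b) = min(1, 1 − 0.877 + 0.392) = min(1, 0.515) = 0.515
¬(a → ¬((a ⊗ (b → b)) → ¬b)) = 1 − 0.515 = 0.485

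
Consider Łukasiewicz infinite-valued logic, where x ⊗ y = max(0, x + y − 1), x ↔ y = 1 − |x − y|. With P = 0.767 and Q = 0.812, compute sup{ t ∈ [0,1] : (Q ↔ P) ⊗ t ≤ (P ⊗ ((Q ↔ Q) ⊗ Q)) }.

Q ↔ P = 1 − |0.812 − 0.767| = 1 − 0.045 = 0.955
So the left factor is Q ↔ P = 0.955.
Q ↔ Q = 1 − |0.812 − 0.812| = 1 − 0.000 = 1.000
(Q ↔ Q) ⊗ Q = max(0, 1.000 + 0.812 − 1) = max(0, 0.812) = 0.812
P ⊗ ((Q ↔ Q) ⊗ Q) = max(0, 0.767 + 0.812 − 1) = max(0, 0.579) = 0.579
So the right-hand bound is P ⊗ ((Q ↔ Q) ⊗ Q) = 0.579.
The residuum of the Łukasiewicz t-norm gives the supremum: min(1, 1 − 0.955 + 0.579).
1 − 0.955 + 0.579 = 0.624, so t = min(1, 0.624) = 0.624.
Check: 0.955 ⊗ 0.624 = max(0, 0.579) = 0.579 ≤ 0.579.

0.624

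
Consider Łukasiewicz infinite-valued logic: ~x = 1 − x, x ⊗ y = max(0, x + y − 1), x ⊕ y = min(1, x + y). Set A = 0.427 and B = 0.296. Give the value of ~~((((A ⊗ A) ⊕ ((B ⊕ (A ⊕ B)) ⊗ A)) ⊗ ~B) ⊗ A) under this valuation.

0.000

A ⊗ A = max(0, 0.427 + 0.427 − 1) = max(0, -0.146) = 0.000
A ⊕ B = min(1, 0.427 + 0.296) = min(1, 0.723) = 0.723
B ⊕ (A ⊕ B) = min(1, 0.296 + 0.723) = min(1, 1.019) = 1.000
(B ⊕ (A ⊕ B)) ⊗ A = max(0, 1.000 + 0.427 − 1) = max(0, 0.427) = 0.427
(A ⊗ A) ⊕ ((B ⊕ (A ⊕ B)) ⊗ A) = min(1, 0.000 + 0.427) = min(1, 0.427) = 0.427
~B = 1 − 0.296 = 0.704
((A ⊗ A) ⊕ ((B ⊕ (A ⊕ B)) ⊗ A)) ⊗ ~B = max(0, 0.427 + 0.704 − 1) = max(0, 0.131) = 0.131
(((A ⊗ A) ⊕ ((B ⊕ (A ⊕ B)) ⊗ A)) ⊗ ~B) ⊗ A = max(0, 0.131 + 0.427 − 1) = max(0, -0.442) = 0.000
~((((A ⊗ A) ⊕ ((B ⊕ (A ⊕ B)) ⊗ A)) ⊗ ~B) ⊗ A) = 1 − 0.000 = 1.000
~~((((A ⊗ A) ⊕ ((B ⊕ (A ⊕ B)) ⊗ A)) ⊗ ~B) ⊗ A) = 1 − 1.000 = 0.000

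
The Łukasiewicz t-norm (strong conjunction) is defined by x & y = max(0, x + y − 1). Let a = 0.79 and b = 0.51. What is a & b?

a & b = max(0, 0.79 + 0.51 − 1) = max(0, 0.30) = 0.30
For comparison, the Gödel (minimum) t-norm min(x, y) would give 0.51.

0.30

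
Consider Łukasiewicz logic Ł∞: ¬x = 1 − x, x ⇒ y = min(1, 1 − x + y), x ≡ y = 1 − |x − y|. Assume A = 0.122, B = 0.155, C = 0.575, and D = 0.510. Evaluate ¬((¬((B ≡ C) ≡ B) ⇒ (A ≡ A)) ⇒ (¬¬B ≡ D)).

0.355

B ≡ C = 1 − |0.155 − 0.575| = 1 − 0.420 = 0.580
(B ≡ C) ≡ B = 1 − |0.580 − 0.155| = 1 − 0.425 = 0.575
¬((B ≡ C) ≡ B) = 1 − 0.575 = 0.425
A ≡ A = 1 − |0.122 − 0.122| = 1 − 0.000 = 1.000
¬((B ≡ C) ≡ B) ⇒ (A ≡ A) = min(1, 1 − 0.425 + 1.000) = min(1, 1.575) = 1.000
¬B = 1 − 0.155 = 0.845
¬¬B = 1 − 0.845 = 0.155
¬¬B ≡ D = 1 − |0.155 − 0.510| = 1 − 0.355 = 0.645
(¬((B ≡ C) ≡ B) ⇒ (A ≡ A)) ⇒ (¬¬B ≡ D) = min(1, 1 − 1.000 + 0.645) = min(1, 0.645) = 0.645
¬((¬((B ≡ C) ≡ B) ⇒ (A ≡ A)) ⇒ (¬¬B ≡ D)) = 1 − 0.645 = 0.355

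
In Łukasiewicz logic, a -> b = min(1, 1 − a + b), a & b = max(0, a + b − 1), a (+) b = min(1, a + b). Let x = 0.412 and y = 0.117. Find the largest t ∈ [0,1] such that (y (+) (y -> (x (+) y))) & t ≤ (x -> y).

0.705

x (+) y = min(1, 0.412 + 0.117) = min(1, 0.529) = 0.529
y -> (x (+) y) = min(1, 1 − 0.117 + 0.529) = min(1, 1.412) = 1.000
y (+) (y -> (x (+) y)) = min(1, 0.117 + 1.000) = min(1, 1.117) = 1.000
So the left factor is y (+) (y -> (x (+) y)) = 1.000.
x -> y = min(1, 1 − 0.412 + 0.117) = min(1, 0.705) = 0.705
So the right-hand bound is x -> y = 0.705.
The residuum of the Łukasiewicz t-norm gives the supremum: min(1, 1 − 1.000 + 0.705).
1 − 1.000 + 0.705 = 0.705, so t = min(1, 0.705) = 0.705.
Check: 1.000 & 0.705 = max(0, 0.705) = 0.705 ≤ 0.705.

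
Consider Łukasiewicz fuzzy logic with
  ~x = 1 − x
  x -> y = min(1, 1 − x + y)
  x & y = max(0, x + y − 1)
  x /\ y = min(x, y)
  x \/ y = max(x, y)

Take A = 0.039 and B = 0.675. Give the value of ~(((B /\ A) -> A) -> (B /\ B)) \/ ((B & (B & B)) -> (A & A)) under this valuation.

B /\ A = min(0.675, 0.039) = 0.039
(B /\ A) -> A = min(1, 1 − 0.039 + 0.039) = min(1, 1.000) = 1.000
B /\ B = min(0.675, 0.675) = 0.675
((B /\ A) -> A) -> (B /\ B) = min(1, 1 − 1.000 + 0.675) = min(1, 0.675) = 0.675
~(((B /\ A) -> A) -> (B /\ B)) = 1 − 0.675 = 0.325
B & B = max(0, 0.675 + 0.675 − 1) = max(0, 0.350) = 0.350
B & (B & B) = max(0, 0.675 + 0.350 − 1) = max(0, 0.025) = 0.025
A & A = max(0, 0.039 + 0.039 − 1) = max(0, -0.922) = 0.000
(B & (B & B)) -> (A & A) = min(1, 1 − 0.025 + 0.000) = min(1, 0.975) = 0.975
~(((B /\ A) -> A) -> (B /\ B)) \/ ((B & (B & B)) -> (A & A)) = max(0.325, 0.975) = 0.975

0.975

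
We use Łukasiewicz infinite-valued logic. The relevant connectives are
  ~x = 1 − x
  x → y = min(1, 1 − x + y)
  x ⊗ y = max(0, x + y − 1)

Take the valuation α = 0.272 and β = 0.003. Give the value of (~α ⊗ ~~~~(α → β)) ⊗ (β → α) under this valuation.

0.459

~α = 1 − 0.272 = 0.728
α → β = min(1, 1 − 0.272 + 0.003) = min(1, 0.731) = 0.731
~(α → β) = 1 − 0.731 = 0.269
~~(α → β) = 1 − 0.269 = 0.731
~~~(α → β) = 1 − 0.731 = 0.269
~~~~(α → β) = 1 − 0.269 = 0.731
~α ⊗ ~~~~(α → β) = max(0, 0.728 + 0.731 − 1) = max(0, 0.459) = 0.459
β → α = min(1, 1 − 0.003 + 0.272) = min(1, 1.269) = 1.000
(~α ⊗ ~~~~(α → β)) ⊗ (β → α) = max(0, 0.459 + 1.000 − 1) = max(0, 0.459) = 0.459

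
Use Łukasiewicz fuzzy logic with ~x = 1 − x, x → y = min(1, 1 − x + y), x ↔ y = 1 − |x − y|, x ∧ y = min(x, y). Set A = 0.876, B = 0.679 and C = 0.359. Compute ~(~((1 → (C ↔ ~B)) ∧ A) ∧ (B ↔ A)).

~B = 1 − 0.679 = 0.321
C ↔ ~B = 1 − |0.359 − 0.321| = 1 − 0.038 = 0.962
1 → (C ↔ ~B) = min(1, 1 − 1.000 + 0.962) = min(1, 0.962) = 0.962
(1 → (C ↔ ~B)) ∧ A = min(0.962, 0.876) = 0.876
~((1 → (C ↔ ~B)) ∧ A) = 1 − 0.876 = 0.124
B ↔ A = 1 − |0.679 − 0.876| = 1 − 0.197 = 0.803
~((1 → (C ↔ ~B)) ∧ A) ∧ (B ↔ A) = min(0.124, 0.803) = 0.124
~(~((1 → (C ↔ ~B)) ∧ A) ∧ (B ↔ A)) = 1 − 0.124 = 0.876

0.876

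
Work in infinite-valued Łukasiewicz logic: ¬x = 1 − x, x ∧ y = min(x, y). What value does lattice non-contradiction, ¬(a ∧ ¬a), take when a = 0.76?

¬a = 1 − 0.76 = 0.24
a ∧ ¬a = min(0.76, 0.24) = 0.24
¬(a ∧ ¬a) = 1 − 0.24 = 0.76
(The value 0.76 < 1 shows this instance is not satisfied; not a Ł∞-tautology — its value is 1 − min(a, 1−a).)

0.76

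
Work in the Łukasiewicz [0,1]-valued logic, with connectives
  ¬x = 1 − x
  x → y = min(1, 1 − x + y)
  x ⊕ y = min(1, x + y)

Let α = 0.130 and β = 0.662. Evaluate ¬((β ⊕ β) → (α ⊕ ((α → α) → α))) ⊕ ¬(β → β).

β ⊕ β = min(1, 0.662 + 0.662) = min(1, 1.324) = 1.000
α → α = min(1, 1 − 0.130 + 0.130) = min(1, 1.000) = 1.000
(α → α) → α = min(1, 1 − 1.000 + 0.130) = min(1, 0.130) = 0.130
α ⊕ ((α → α) → α) = min(1, 0.130 + 0.130) = min(1, 0.260) = 0.260
(β ⊕ β) → (α ⊕ ((α → α) → α)) = min(1, 1 − 1.000 + 0.260) = min(1, 0.260) = 0.260
¬((β ⊕ β) → (α ⊕ ((α → α) → α))) = 1 − 0.260 = 0.740
β → β = min(1, 1 − 0.662 + 0.662) = min(1, 1.000) = 1.000
¬(β → β) = 1 − 1.000 = 0.000
¬((β ⊕ β) → (α ⊕ ((α → α) → α))) ⊕ ¬(β → β) = min(1, 0.740 + 0.000) = min(1, 0.740) = 0.740

0.740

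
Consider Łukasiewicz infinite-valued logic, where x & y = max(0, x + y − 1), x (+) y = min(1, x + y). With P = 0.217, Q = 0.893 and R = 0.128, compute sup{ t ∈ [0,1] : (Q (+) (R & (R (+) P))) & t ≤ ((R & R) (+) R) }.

R (+) P = min(1, 0.128 + 0.217) = min(1, 0.345) = 0.345
R & (R (+) P) = max(0, 0.128 + 0.345 − 1) = max(0, -0.527) = 0.000
Q (+) (R & (R (+) P)) = min(1, 0.893 + 0.000) = min(1, 0.893) = 0.893
So the left factor is Q (+) (R & (R (+) P)) = 0.893.
R & R = max(0, 0.128 + 0.128 − 1) = max(0, -0.744) = 0.000
(R & R) (+) R = min(1, 0.000 + 0.128) = min(1, 0.128) = 0.128
So the right-hand bound is (R & R) (+) R = 0.128.
The residuum of the Łukasiewicz t-norm gives the supremum: min(1, 1 − 0.893 + 0.128).
1 − 0.893 + 0.128 = 0.235, so t = min(1, 0.235) = 0.235.
Check: 0.893 & 0.235 = max(0, 0.128) = 0.128 ≤ 0.128.

0.235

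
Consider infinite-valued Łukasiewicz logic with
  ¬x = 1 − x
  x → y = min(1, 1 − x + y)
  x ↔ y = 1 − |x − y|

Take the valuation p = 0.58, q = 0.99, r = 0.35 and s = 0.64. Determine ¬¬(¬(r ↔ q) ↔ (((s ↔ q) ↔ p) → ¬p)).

r ↔ q = 1 − |0.35 − 0.99| = 1 − 0.64 = 0.36
¬(r ↔ q) = 1 − 0.36 = 0.64
s ↔ q = 1 − |0.64 − 0.99| = 1 − 0.35 = 0.65
(s ↔ q) ↔ p = 1 − |0.65 − 0.58| = 1 − 0.07 = 0.93
¬p = 1 − 0.58 = 0.42
((s ↔ q) ↔ p) → ¬p = min(1, 1 − 0.93 + 0.42) = min(1, 0.49) = 0.49
¬(r ↔ q) ↔ (((s ↔ q) ↔ p) → ¬p) = 1 − |0.64 − 0.49| = 1 − 0.15 = 0.85
¬(¬(r ↔ q) ↔ (((s ↔ q) ↔ p) → ¬p)) = 1 − 0.85 = 0.15
¬¬(¬(r ↔ q) ↔ (((s ↔ q) ↔ p) → ¬p)) = 1 − 0.15 = 0.85

0.85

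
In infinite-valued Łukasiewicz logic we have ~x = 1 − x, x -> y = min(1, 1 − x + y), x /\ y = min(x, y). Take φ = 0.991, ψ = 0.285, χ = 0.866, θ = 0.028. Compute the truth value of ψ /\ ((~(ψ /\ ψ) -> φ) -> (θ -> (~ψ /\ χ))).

ψ /\ ψ = min(0.285, 0.285) = 0.285
~(ψ /\ ψ) = 1 − 0.285 = 0.715
~(ψ /\ ψ) -> φ = min(1, 1 − 0.715 + 0.991) = min(1, 1.276) = 1.000
~ψ = 1 − 0.285 = 0.715
~ψ /\ χ = min(0.715, 0.866) = 0.715
θ -> (~ψ /\ χ) = min(1, 1 − 0.028 + 0.715) = min(1, 1.687) = 1.000
(~(ψ /\ ψ) -> φ) -> (θ -> (~ψ /\ χ)) = min(1, 1 − 1.000 + 1.000) = min(1, 1.000) = 1.000
ψ /\ ((~(ψ /\ ψ) -> φ) -> (θ -> (~ψ /\ χ))) = min(0.285, 1.000) = 0.285

0.285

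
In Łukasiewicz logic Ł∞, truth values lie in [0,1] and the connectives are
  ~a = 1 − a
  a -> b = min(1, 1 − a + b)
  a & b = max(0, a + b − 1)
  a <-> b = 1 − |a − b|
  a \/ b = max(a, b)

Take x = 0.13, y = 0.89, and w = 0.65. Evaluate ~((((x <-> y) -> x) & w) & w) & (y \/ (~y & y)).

0.70

x <-> y = 1 − |0.13 − 0.89| = 1 − 0.76 = 0.24
(x <-> y) -> x = min(1, 1 − 0.24 + 0.13) = min(1, 0.89) = 0.89
((x <-> y) -> x) & w = max(0, 0.89 + 0.65 − 1) = max(0, 0.54) = 0.54
(((x <-> y) -> x) & w) & w = max(0, 0.54 + 0.65 − 1) = max(0, 0.19) = 0.19
~((((x <-> y) -> x) & w) & w) = 1 − 0.19 = 0.81
~y = 1 − 0.89 = 0.11
~y & y = max(0, 0.11 + 0.89 − 1) = max(0, 0.00) = 0.00
y \/ (~y & y) = max(0.89, 0.00) = 0.89
~((((x <-> y) -> x) & w) & w) & (y \/ (~y & y)) = max(0, 0.81 + 0.89 − 1) = max(0, 0.70) = 0.70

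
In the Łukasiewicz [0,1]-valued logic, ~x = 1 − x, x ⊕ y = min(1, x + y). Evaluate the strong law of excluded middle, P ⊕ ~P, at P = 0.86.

~P = 1 − 0.86 = 0.14
P ⊕ ~P = min(1, 0.86 + 0.14) = min(1, 1.00) = 1.00
(As expected: always 1 in Ł∞ since a ⊕ (1−a) = 1.)

1.00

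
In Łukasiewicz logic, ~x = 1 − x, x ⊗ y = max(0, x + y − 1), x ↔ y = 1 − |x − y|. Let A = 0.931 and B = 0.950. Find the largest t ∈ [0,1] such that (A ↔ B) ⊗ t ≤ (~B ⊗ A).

A ↔ B = 1 − |0.931 − 0.950| = 1 − 0.019 = 0.981
So the left factor is A ↔ B = 0.981.
~B = 1 − 0.950 = 0.050
~B ⊗ A = max(0, 0.050 + 0.931 − 1) = max(0, -0.019) = 0.000
So the right-hand bound is ~B ⊗ A = 0.000.
The residuum of the Łukasiewicz t-norm gives the supremum: min(1, 1 − 0.981 + 0.000).
1 − 0.981 + 0.000 = 0.019, so t = min(1, 0.019) = 0.019.
Check: 0.981 ⊗ 0.019 = max(0, 0.000) = 0.000 ≤ 0.000.

0.019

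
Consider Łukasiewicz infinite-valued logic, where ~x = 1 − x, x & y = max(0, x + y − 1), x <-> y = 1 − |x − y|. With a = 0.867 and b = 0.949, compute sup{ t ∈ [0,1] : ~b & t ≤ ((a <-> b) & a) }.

~b = 1 − 0.949 = 0.051
So the left factor is ~b = 0.051.
a <-> b = 1 − |0.867 − 0.949| = 1 − 0.082 = 0.918
(a <-> b) & a = max(0, 0.918 + 0.867 − 1) = max(0, 0.785) = 0.785
So the right-hand bound is (a <-> b) & a = 0.785.
The residuum of the Łukasiewicz t-norm gives the supremum: min(1, 1 − 0.051 + 0.785).
1 − 0.051 + 0.785 = 1.734, so t = min(1, 1.734) = 1.000.
Check: 0.051 & 1.000 = max(0, 0.051) = 0.051 ≤ 0.785.

1.000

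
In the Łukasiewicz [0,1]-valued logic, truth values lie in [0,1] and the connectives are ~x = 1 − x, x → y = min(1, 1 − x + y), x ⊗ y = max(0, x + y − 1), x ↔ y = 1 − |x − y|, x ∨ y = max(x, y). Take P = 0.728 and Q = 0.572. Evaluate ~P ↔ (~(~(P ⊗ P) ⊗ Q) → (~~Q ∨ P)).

0.428

~P = 1 − 0.728 = 0.272
P ⊗ P = max(0, 0.728 + 0.728 − 1) = max(0, 0.456) = 0.456
~(P ⊗ P) = 1 − 0.456 = 0.544
~(P ⊗ P) ⊗ Q = max(0, 0.544 + 0.572 − 1) = max(0, 0.116) = 0.116
~(~(P ⊗ P) ⊗ Q) = 1 − 0.116 = 0.884
~Q = 1 − 0.572 = 0.428
~~Q = 1 − 0.428 = 0.572
~~Q ∨ P = max(0.572, 0.728) = 0.728
~(~(P ⊗ P) ⊗ Q) → (~~Q ∨ P) = min(1, 1 − 0.884 + 0.728) = min(1, 0.844) = 0.844
~P ↔ (~(~(P ⊗ P) ⊗ Q) → (~~Q ∨ P)) = 1 − |0.272 − 0.844| = 1 − 0.572 = 0.428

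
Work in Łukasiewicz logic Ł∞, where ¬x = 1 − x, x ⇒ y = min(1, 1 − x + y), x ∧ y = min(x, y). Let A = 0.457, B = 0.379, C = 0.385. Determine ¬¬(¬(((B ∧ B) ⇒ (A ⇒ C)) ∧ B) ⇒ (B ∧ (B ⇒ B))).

B ∧ B = min(0.379, 0.379) = 0.379
A ⇒ C = min(1, 1 − 0.457 + 0.385) = min(1, 0.928) = 0.928
(B ∧ B) ⇒ (A ⇒ C) = min(1, 1 − 0.379 + 0.928) = min(1, 1.549) = 1.000
((B ∧ B) ⇒ (A ⇒ C)) ∧ B = min(1.000, 0.379) = 0.379
¬(((B ∧ B) ⇒ (A ⇒ C)) ∧ B) = 1 − 0.379 = 0.621
B ⇒ B = min(1, 1 − 0.379 + 0.379) = min(1, 1.000) = 1.000
B ∧ (B ⇒ B) = min(0.379, 1.000) = 0.379
¬(((B ∧ B) ⇒ (A ⇒ C)) ∧ B) ⇒ (B ∧ (B ⇒ B)) = min(1, 1 − 0.621 + 0.379) = min(1, 0.758) = 0.758
¬(¬(((B ∧ B) ⇒ (A ⇒ C)) ∧ B) ⇒ (B ∧ (B ⇒ B))) = 1 − 0.758 = 0.242
¬¬(¬(((B ∧ B) ⇒ (A ⇒ C)) ∧ B) ⇒ (B ∧ (B ⇒ B))) = 1 − 0.242 = 0.758

0.758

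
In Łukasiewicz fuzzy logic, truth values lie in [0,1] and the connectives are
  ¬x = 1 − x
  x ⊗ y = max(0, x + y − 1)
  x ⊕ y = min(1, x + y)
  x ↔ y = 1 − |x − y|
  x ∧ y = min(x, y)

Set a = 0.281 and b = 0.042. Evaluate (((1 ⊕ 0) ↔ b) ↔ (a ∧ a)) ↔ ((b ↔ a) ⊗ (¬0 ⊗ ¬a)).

0.719

1 ⊕ 0 = min(1, 1.000 + 0.000) = min(1, 1.000) = 1.000
(1 ⊕ 0) ↔ b = 1 − |1.000 − 0.042| = 1 − 0.958 = 0.042
a ∧ a = min(0.281, 0.281) = 0.281
((1 ⊕ 0) ↔ b) ↔ (a ∧ a) = 1 − |0.042 − 0.281| = 1 − 0.239 = 0.761
b ↔ a = 1 − |0.042 − 0.281| = 1 − 0.239 = 0.761
¬0 = 1 − 0.000 = 1.000
¬a = 1 − 0.281 = 0.719
¬0 ⊗ ¬a = max(0, 1.000 + 0.719 − 1) = max(0, 0.719) = 0.719
(b ↔ a) ⊗ (¬0 ⊗ ¬a) = max(0, 0.761 + 0.719 − 1) = max(0, 0.480) = 0.480
(((1 ⊕ 0) ↔ b) ↔ (a ∧ a)) ↔ ((b ↔ a) ⊗ (¬0 ⊗ ¬a)) = 1 − |0.761 − 0.480| = 1 − 0.281 = 0.719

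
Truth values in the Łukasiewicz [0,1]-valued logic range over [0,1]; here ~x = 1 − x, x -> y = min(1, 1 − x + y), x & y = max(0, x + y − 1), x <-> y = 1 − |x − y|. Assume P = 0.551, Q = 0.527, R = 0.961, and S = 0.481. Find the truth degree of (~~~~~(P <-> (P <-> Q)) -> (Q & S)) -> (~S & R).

0.897

P <-> Q = 1 − |0.551 − 0.527| = 1 − 0.024 = 0.976
P <-> (P <-> Q) = 1 − |0.551 − 0.976| = 1 − 0.425 = 0.575
~(P <-> (P <-> Q)) = 1 − 0.575 = 0.425
~~(P <-> (P <-> Q)) = 1 − 0.425 = 0.575
~~~(P <-> (P <-> Q)) = 1 − 0.575 = 0.425
~~~~(P <-> (P <-> Q)) = 1 − 0.425 = 0.575
~~~~~(P <-> (P <-> Q)) = 1 − 0.575 = 0.425
Q & S = max(0, 0.527 + 0.481 − 1) = max(0, 0.008) = 0.008
~~~~~(P <-> (P <-> Q)) -> (Q & S) = min(1, 1 − 0.425 + 0.008) = min(1, 0.583) = 0.583
~S = 1 − 0.481 = 0.519
~S & R = max(0, 0.519 + 0.961 − 1) = max(0, 0.480) = 0.480
(~~~~~(P <-> (P <-> Q)) -> (Q & S)) -> (~S & R) = min(1, 1 − 0.583 + 0.480) = min(1, 0.897) = 0.897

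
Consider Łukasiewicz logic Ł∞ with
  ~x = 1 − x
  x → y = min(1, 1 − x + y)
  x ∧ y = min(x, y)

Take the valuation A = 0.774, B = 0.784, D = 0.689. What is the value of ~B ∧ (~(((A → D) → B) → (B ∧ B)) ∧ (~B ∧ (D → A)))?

~B = 1 − 0.784 = 0.216
A → D = min(1, 1 − 0.774 + 0.689) = min(1, 0.915) = 0.915
(A → D) → B = min(1, 1 − 0.915 + 0.784) = min(1, 0.869) = 0.869
B ∧ B = min(0.784, 0.784) = 0.784
((A → D) → B) → (B ∧ B) = min(1, 1 − 0.869 + 0.784) = min(1, 0.915) = 0.915
~(((A → D) → B) → (B ∧ B)) = 1 − 0.915 = 0.085
D → A = min(1, 1 − 0.689 + 0.774) = min(1, 1.085) = 1.000
~B ∧ (D → A) = min(0.216, 1.000) = 0.216
~(((A → D) → B) → (B ∧ B)) ∧ (~B ∧ (D → A)) = min(0.085, 0.216) = 0.085
~B ∧ (~(((A → D) → B) → (B ∧ B)) ∧ (~B ∧ (D → A))) = min(0.216, 0.085) = 0.085

0.085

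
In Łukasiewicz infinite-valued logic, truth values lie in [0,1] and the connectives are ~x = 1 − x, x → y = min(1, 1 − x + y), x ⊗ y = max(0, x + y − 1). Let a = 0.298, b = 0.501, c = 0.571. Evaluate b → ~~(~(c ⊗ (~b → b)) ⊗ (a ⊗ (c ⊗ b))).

~b = 1 − 0.501 = 0.499
~b → b = min(1, 1 − 0.499 + 0.501) = min(1, 1.002) = 1.000
c ⊗ (~b → b) = max(0, 0.571 + 1.000 − 1) = max(0, 0.571) = 0.571
~(c ⊗ (~b → b)) = 1 − 0.571 = 0.429
c ⊗ b = max(0, 0.571 + 0.501 − 1) = max(0, 0.072) = 0.072
a ⊗ (c ⊗ b) = max(0, 0.298 + 0.072 − 1) = max(0, -0.630) = 0.000
~(c ⊗ (~b → b)) ⊗ (a ⊗ (c ⊗ b)) = max(0, 0.429 + 0.000 − 1) = max(0, -0.571) = 0.000
~(~(c ⊗ (~b → b)) ⊗ (a ⊗ (c ⊗ b))) = 1 − 0.000 = 1.000
~~(~(c ⊗ (~b → b)) ⊗ (a ⊗ (c ⊗ b))) = 1 − 1.000 = 0.000
b → ~~(~(c ⊗ (~b → b)) ⊗ (a ⊗ (c ⊗ b))) = min(1, 1 − 0.501 + 0.000) = min(1, 0.499) = 0.499

0.499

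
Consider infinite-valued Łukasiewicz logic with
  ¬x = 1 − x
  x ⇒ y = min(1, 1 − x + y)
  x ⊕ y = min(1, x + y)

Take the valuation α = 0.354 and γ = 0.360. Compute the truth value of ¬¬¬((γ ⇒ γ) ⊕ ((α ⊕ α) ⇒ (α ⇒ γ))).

γ ⇒ γ = min(1, 1 − 0.360 + 0.360) = min(1, 1.000) = 1.000
α ⊕ α = min(1, 0.354 + 0.354) = min(1, 0.708) = 0.708
α ⇒ γ = min(1, 1 − 0.354 + 0.360) = min(1, 1.006) = 1.000
(α ⊕ α) ⇒ (α ⇒ γ) = min(1, 1 − 0.708 + 1.000) = min(1, 1.292) = 1.000
(γ ⇒ γ) ⊕ ((α ⊕ α) ⇒ (α ⇒ γ)) = min(1, 1.000 + 1.000) = min(1, 2.000) = 1.000
¬((γ ⇒ γ) ⊕ ((α ⊕ α) ⇒ (α ⇒ γ))) = 1 − 1.000 = 0.000
¬¬((γ ⇒ γ) ⊕ ((α ⊕ α) ⇒ (α ⇒ γ))) = 1 − 0.000 = 1.000
¬¬¬((γ ⇒ γ) ⊕ ((α ⊕ α) ⇒ (α ⇒ γ))) = 1 − 1.000 = 0.000

0.000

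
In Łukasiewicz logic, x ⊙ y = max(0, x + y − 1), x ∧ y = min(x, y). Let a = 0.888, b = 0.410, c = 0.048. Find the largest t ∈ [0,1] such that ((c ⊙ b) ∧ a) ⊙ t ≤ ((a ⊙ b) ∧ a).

1.000

c ⊙ b = max(0, 0.048 + 0.410 − 1) = max(0, -0.542) = 0.000
(c ⊙ b) ∧ a = min(0.000, 0.888) = 0.000
So the left factor is (c ⊙ b) ∧ a = 0.000.
a ⊙ b = max(0, 0.888 + 0.410 − 1) = max(0, 0.298) = 0.298
(a ⊙ b) ∧ a = min(0.298, 0.888) = 0.298
So the right-hand bound is (a ⊙ b) ∧ a = 0.298.
The residuum of the Łukasiewicz t-norm gives the supremum: min(1, 1 − 0.000 + 0.298).
1 − 0.000 + 0.298 = 1.298, so t = min(1, 1.298) = 1.000.
Check: 0.000 ⊙ 1.000 = max(0, 0.000) = 0.000 ≤ 0.298.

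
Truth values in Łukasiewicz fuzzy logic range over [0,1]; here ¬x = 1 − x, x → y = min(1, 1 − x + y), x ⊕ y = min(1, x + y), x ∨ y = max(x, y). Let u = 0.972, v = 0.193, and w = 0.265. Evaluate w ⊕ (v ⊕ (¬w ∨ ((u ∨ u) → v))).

¬w = 1 − 0.265 = 0.735
u ∨ u = max(0.972, 0.972) = 0.972
(u ∨ u) → v = min(1, 1 − 0.972 + 0.193) = min(1, 0.221) = 0.221
¬w ∨ ((u ∨ u) → v) = max(0.735, 0.221) = 0.735
v ⊕ (¬w ∨ ((u ∨ u) → v)) = min(1, 0.193 + 0.735) = min(1, 0.928) = 0.928
w ⊕ (v ⊕ (¬w ∨ ((u ∨ u) → v))) = min(1, 0.265 + 0.928) = min(1, 1.193) = 1.000

1.000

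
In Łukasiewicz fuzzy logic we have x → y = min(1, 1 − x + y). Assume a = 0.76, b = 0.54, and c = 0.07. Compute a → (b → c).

0.77

b → c = min(1, 1 − 0.54 + 0.07) = min(1, 0.53) = 0.53
a → (b → c) = min(1, 1 − 0.76 + 0.53) = min(1, 0.77) = 0.77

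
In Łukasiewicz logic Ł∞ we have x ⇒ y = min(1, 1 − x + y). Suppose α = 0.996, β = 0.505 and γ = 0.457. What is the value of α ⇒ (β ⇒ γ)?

0.956

β ⇒ γ = min(1, 1 − 0.505 + 0.457) = min(1, 0.952) = 0.952
α ⇒ (β ⇒ γ) = min(1, 1 − 0.996 + 0.952) = min(1, 0.956) = 0.956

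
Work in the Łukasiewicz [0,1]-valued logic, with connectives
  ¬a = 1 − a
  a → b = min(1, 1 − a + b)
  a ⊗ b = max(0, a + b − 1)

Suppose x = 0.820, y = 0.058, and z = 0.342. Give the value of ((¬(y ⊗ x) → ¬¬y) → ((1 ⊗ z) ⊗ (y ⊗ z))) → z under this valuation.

0.400

y ⊗ x = max(0, 0.058 + 0.820 − 1) = max(0, -0.122) = 0.000
¬(y ⊗ x) = 1 − 0.000 = 1.000
¬y = 1 − 0.058 = 0.942
¬¬y = 1 − 0.942 = 0.058
¬(y ⊗ x) → ¬¬y = min(1, 1 − 1.000 + 0.058) = min(1, 0.058) = 0.058
1 ⊗ z = max(0, 1.000 + 0.342 − 1) = max(0, 0.342) = 0.342
y ⊗ z = max(0, 0.058 + 0.342 − 1) = max(0, -0.600) = 0.000
(1 ⊗ z) ⊗ (y ⊗ z) = max(0, 0.342 + 0.000 − 1) = max(0, -0.658) = 0.000
(¬(y ⊗ x) → ¬¬y) → ((1 ⊗ z) ⊗ (y ⊗ z)) = min(1, 1 − 0.058 + 0.000) = min(1, 0.942) = 0.942
((¬(y ⊗ x) → ¬¬y) → ((1 ⊗ z) ⊗ (y ⊗ z))) → z = min(1, 1 − 0.942 + 0.342) = min(1, 0.400) = 0.400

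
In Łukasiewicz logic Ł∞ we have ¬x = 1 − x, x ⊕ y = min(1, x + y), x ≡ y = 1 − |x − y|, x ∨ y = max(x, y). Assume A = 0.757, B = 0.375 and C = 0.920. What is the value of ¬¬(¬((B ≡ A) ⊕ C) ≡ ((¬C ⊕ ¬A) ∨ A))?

B ≡ A = 1 − |0.375 − 0.757| = 1 − 0.382 = 0.618
(B ≡ A) ⊕ C = min(1, 0.618 + 0.920) = min(1, 1.538) = 1.000
¬((B ≡ A) ⊕ C) = 1 − 1.000 = 0.000
¬C = 1 − 0.920 = 0.080
¬A = 1 − 0.757 = 0.243
¬C ⊕ ¬A = min(1, 0.080 + 0.243) = min(1, 0.323) = 0.323
(¬C ⊕ ¬A) ∨ A = max(0.323, 0.757) = 0.757
¬((B ≡ A) ⊕ C) ≡ ((¬C ⊕ ¬A) ∨ A) = 1 − |0.000 − 0.757| = 1 − 0.757 = 0.243
¬(¬((B ≡ A) ⊕ C) ≡ ((¬C ⊕ ¬A) ∨ A)) = 1 − 0.243 = 0.757
¬¬(¬((B ≡ A) ⊕ C) ≡ ((¬C ⊕ ¬A) ∨ A)) = 1 − 0.757 = 0.243

0.243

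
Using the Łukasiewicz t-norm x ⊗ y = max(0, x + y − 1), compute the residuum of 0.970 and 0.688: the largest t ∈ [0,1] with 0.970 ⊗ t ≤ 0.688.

0.718

The residuum of the Łukasiewicz t-norm gives the supremum: min(1, 1 − 0.970 + 0.688).
1 − 0.970 + 0.688 = 0.718, so t = min(1, 0.718) = 0.718.
Check: 0.970 ⊗ 0.718 = max(0, 0.688) = 0.688 ≤ 0.688.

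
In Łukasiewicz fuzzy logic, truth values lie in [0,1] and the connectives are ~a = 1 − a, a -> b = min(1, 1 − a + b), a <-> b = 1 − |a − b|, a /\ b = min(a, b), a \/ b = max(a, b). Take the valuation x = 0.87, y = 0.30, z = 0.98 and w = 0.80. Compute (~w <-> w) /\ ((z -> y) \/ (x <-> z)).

0.40

~w = 1 − 0.80 = 0.20
~w <-> w = 1 − |0.20 − 0.80| = 1 − 0.60 = 0.40
z -> y = min(1, 1 − 0.98 + 0.30) = min(1, 0.32) = 0.32
x <-> z = 1 − |0.87 − 0.98| = 1 − 0.11 = 0.89
(z -> y) \/ (x <-> z) = max(0.32, 0.89) = 0.89
(~w <-> w) /\ ((z -> y) \/ (x <-> z)) = min(0.40, 0.89) = 0.40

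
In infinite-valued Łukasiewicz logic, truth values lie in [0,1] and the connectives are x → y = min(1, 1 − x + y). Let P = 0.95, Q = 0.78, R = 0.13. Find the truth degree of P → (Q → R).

0.40

Q → R = min(1, 1 − 0.78 + 0.13) = min(1, 0.35) = 0.35
P → (Q → R) = min(1, 1 − 0.95 + 0.35) = min(1, 0.40) = 0.40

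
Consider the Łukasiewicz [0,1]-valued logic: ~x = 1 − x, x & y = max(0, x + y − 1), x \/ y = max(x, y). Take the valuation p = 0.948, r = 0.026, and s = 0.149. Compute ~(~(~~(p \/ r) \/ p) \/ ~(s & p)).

p \/ r = max(0.948, 0.026) = 0.948
~(p \/ r) = 1 − 0.948 = 0.052
~~(p \/ r) = 1 − 0.052 = 0.948
~~(p \/ r) \/ p = max(0.948, 0.948) = 0.948
~(~~(p \/ r) \/ p) = 1 − 0.948 = 0.052
s & p = max(0, 0.149 + 0.948 − 1) = max(0, 0.097) = 0.097
~(s & p) = 1 − 0.097 = 0.903
~(~~(p \/ r) \/ p) \/ ~(s & p) = max(0.052, 0.903) = 0.903
~(~(~~(p \/ r) \/ p) \/ ~(s & p)) = 1 − 0.903 = 0.097

0.097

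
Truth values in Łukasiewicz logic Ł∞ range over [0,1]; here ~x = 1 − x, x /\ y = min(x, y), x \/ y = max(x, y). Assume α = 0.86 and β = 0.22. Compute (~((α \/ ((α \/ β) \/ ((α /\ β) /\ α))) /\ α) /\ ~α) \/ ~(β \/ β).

α \/ β = max(0.86, 0.22) = 0.86
α /\ β = min(0.86, 0.22) = 0.22
(α /\ β) /\ α = min(0.22, 0.86) = 0.22
(α \/ β) \/ ((α /\ β) /\ α) = max(0.86, 0.22) = 0.86
α \/ ((α \/ β) \/ ((α /\ β) /\ α)) = max(0.86, 0.86) = 0.86
(α \/ ((α \/ β) \/ ((α /\ β) /\ α))) /\ α = min(0.86, 0.86) = 0.86
~((α \/ ((α \/ β) \/ ((α /\ β) /\ α))) /\ α) = 1 − 0.86 = 0.14
~α = 1 − 0.86 = 0.14
~((α \/ ((α \/ β) \/ ((α /\ β) /\ α))) /\ α) /\ ~α = min(0.14, 0.14) = 0.14
β \/ β = max(0.22, 0.22) = 0.22
~(β \/ β) = 1 − 0.22 = 0.78
(~((α \/ ((α \/ β) \/ ((α /\ β) /\ α))) /\ α) /\ ~α) \/ ~(β \/ β) = max(0.14, 0.78) = 0.78

0.78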